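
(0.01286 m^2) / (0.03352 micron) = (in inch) 1.51e+07. Check: 0.01286 m^2 is already in m^2. 1 micron = 1e-06 m, so 0.03352 micron = 0.03352 * 1e-06 = 3.352e-08 m. Combine: 0.01286 m^2 / 3.352e-08 m = 383651.55 m. 1 inch = 0.0254 m, so 383651.55 m = 383651.55 / 0.0254 = 15104392 inch ≈ 1.51e+07 inch (4 s.f.).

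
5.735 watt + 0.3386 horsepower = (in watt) 5.735 watt = 5.735 W. 1 horsepower = 745.69987 W, so 0.3386 horsepower = 0.3386 * 745.69987 = 252.49398 W. Sum: 5.735 + 252.49398 = 258.22898 W. 258.22898 W = 258.22898 watt ≈ 258.2 watt (4 s.f.). Final answer: 258.2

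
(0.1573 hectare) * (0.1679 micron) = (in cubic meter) 0.0002641. Check: 1 hectare = 10000 m^2, so 0.1573 hectare = 0.1573 * 10000 = 1573 m^2. 1 micron = 1e-06 m, so 0.1679 micron = 0.1679 * 1e-06 = 1.679e-07 m. Combine: 1573 m^2 * 1.679e-07 m = 0.0002641067 m^3. 0.0002641067 m^3 = 0.0002641067 cubic meter ≈ 0.0002641 cubic meter (4 s.f.).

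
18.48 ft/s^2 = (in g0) 0.5744. Check: 1 ft/s^2 = 0.3048 m/s^2, so 18.48 ft/s^2 = 18.48 * 0.3048 = 5.632704 m/s^2. 1 g0 = 9.80665 m/s^2, so 5.632704 m/s^2 = 5.632704 / 9.80665 = 0.57437596 g0 ≈ 0.5744 g0 (4 s.f.).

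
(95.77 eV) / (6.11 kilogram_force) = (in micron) 1 eV = 1.6021766e-19 J, so 95.77 eV = 95.77 * 1.6021766e-19 = 1.5344046e-17 J. 1 kilogram_force = 9.80665 N, so 6.11 kilogram_force = 6.11 * 9.80665 = 59.918631 N. Combine: 1.5344046e-17 J / 59.918631 N = 2.5608138e-19 m. 1 micron = 1e-06 m, so 2.5608138e-19 m = 2.5608138e-19 / 1e-06 = 2.5608138e-13 micron ≈ 2.561e-13 micron (4 s.f.). Final answer: 2.561e-13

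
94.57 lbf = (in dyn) 1 lbf = 4.4482216 N, so 94.57 lbf = 94.57 * 4.4482216 = 420.66832 N. 1 dyn = 1e-05 N, so 420.66832 N = 420.66832 / 1e-05 = 42066832 dyn ≈ 4.207e+07 dyn (4 s.f.). Final answer: 4.207e+07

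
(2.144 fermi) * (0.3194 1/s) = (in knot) 1 fermi = 1e-15 m, so 2.144 fermi = 2.144 * 1e-15 = 2.144e-15 m. 0.3194 1/s = 0.3194 Hz. Combine: 2.144e-15 m * 0.3194 Hz = 6.847936e-16 m/s. 1 knot = 0.51444444 m/s, so 6.847936e-16 m/s = 6.847936e-16 / 0.51444444 = 1.3311323e-15 knot ≈ 1.331e-15 knot (4 s.f.). Final answer: 1.331e-15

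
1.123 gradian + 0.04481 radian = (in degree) 3.578. Check: 1 gradian = 0.015707963 rad, so 1.123 gradian = 1.123 * 0.015707963 = 0.017640043 rad. 0.04481 radian = 0.04481 rad. Sum: 0.017640043 + 0.04481 = 0.062450043 rad. 1 degree = 0.017453293 rad, so 0.062450043 rad = 0.062450043 / 0.017453293 = 3.5781239 degree ≈ 3.578 degree (4 s.f.).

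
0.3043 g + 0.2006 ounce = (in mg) 1 g = 0.001 kg, so 0.3043 g = 0.3043 * 0.001 = 0.0003043 kg. 1 ounce = 0.028349523 kg, so 0.2006 ounce = 0.2006 * 0.028349523 = 0.0056869143 kg. Sum: 0.0003043 + 0.0056869143 = 0.0059912143 kg. 1 mg = 1e-06 kg, so 0.0059912143 kg = 0.0059912143 / 1e-06 = 5991.2143 mg ≈ 5991 mg (4 s.f.). Final answer: 5991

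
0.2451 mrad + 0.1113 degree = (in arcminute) 1 mrad = 0.001 rad, so 0.2451 mrad = 0.2451 * 0.001 = 0.0002451 rad. 1 degree = 0.017453293 rad, so 0.1113 degree = 0.1113 * 0.017453293 = 0.0019425515 rad. Sum: 0.0002451 + 0.0019425515 = 0.0021876515 rad. 1 arcminute = 0.00029088821 rad, so 0.0021876515 rad = 0.0021876515 / 0.00029088821 = 7.5205917 arcminute ≈ 7.521 arcminute (4 s.f.). Final answer: 7.521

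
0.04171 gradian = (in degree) 1 gradian = 0.015707963 rad, so 0.04171 gradian = 0.04171 * 0.015707963 = 0.00065517915 rad. 1 degree = 0.017453293 rad, so 0.00065517915 rad = 0.00065517915 / 0.017453293 = 0.037539 degree ≈ 0.03754 degree (4 s.f.). Final answer: 0.03754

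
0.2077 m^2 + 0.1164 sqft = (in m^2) 0.2185. Check: 0.2077 m^2 is already in m^2. 1 sqft = 0.09290304 m^2, so 0.1164 sqft = 0.1164 * 0.09290304 = 0.010813914 m^2. Sum: 0.2077 + 0.010813914 = 0.21851391 m^2. Result: 0.21851391 m^2 ≈ 0.2185 m^2 (4 s.f.).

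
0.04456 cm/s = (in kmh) 1 cm/s = 0.01 m/s, so 0.04456 cm/s = 0.04456 * 0.01 = 0.0004456 m/s. 1 kmh = 0.27777778 m/s, so 0.0004456 m/s = 0.0004456 / 0.27777778 = 0.00160416 kmh ≈ 0.001604 kmh (4 s.f.). Final answer: 0.001604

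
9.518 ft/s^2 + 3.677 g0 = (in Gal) 1 ft/s^2 = 0.3048 m/s^2, so 9.518 ft/s^2 = 9.518 * 0.3048 = 2.9010864 m/s^2. 1 g0 = 9.80665 m/s^2, so 3.677 g0 = 3.677 * 9.80665 = 36.059052 m/s^2. Sum: 2.9010864 + 36.059052 = 38.960138 m/s^2. 1 Gal = 0.01 m/s^2, so 38.960138 m/s^2 = 38.960138 / 0.01 = 3896.0138 Gal ≈ 3896 Gal (4 s.f.). Final answer: 3896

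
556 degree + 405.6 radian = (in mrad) 1 degree = 0.017453293 rad, so 556 degree = 556 * 0.017453293 = 9.7040306 rad. 405.6 radian = 405.6 rad. Sum: 9.7040306 + 405.6 = 415.30403 rad. 1 mrad = 0.001 rad, so 415.30403 rad = 415.30403 / 0.001 = 415304.03 mrad ≈ 4.153e+05 mrad (4 s.f.). Final answer: 4.153e+05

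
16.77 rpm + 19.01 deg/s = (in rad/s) 1 rpm = 0.10471976 rad/s, so 16.77 rpm = 16.77 * 0.10471976 = 1.7561503 rad/s. 1 deg/s = 0.017453293 rad/s, so 19.01 deg/s = 19.01 * 0.017453293 = 0.33178709 rad/s. Sum: 1.7561503 + 0.33178709 = 2.0879374 rad/s. Result: 2.0879374 rad/s ≈ 2.088 rad/s (4 s.f.). Final answer: 2.088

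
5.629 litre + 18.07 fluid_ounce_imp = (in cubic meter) 0.006142. Check: 1 litre = 0.001 m^3, so 5.629 litre = 5.629 * 0.001 = 0.005629 m^3. 1 fluid_ounce_imp = 2.8413063e-05 m^3, so 18.07 fluid_ounce_imp = 18.07 * 2.8413063e-05 = 0.00051342404 m^3. Sum: 0.005629 + 0.00051342404 = 0.006142424 m^3. 0.006142424 m^3 = 0.006142424 cubic meter ≈ 0.006142 cubic meter (4 s.f.).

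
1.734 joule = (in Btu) 1.734 joule = 1.734 J. 1 Btu = 1055.0559 J, so 1.734 J = 1.734 / 1055.0559 = 0.0016435149 Btu ≈ 0.001644 Btu (4 s.f.). Final answer: 0.001644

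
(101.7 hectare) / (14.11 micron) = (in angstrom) 7.208e+20. Check: 1 hectare = 10000 m^2, so 101.7 hectare = 101.7 * 10000 = 1017000 m^2. 1 micron = 1e-06 m, so 14.11 micron = 14.11 * 1e-06 = 1.411e-05 m. Combine: 1017000 m^2 / 1.411e-05 m = 7.2076541e+10 m. 1 angstrom = 1e-10 m, so 7.2076541e+10 m = 7.2076541e+10 / 1e-10 = 7.2076541e+20 angstrom ≈ 7.208e+20 angstrom (4 s.f.).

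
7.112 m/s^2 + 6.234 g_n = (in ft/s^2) 7.112 m/s^2 is already in m/s^2. 1 g_n = 9.80665 m/s^2, so 6.234 g_n = 6.234 * 9.80665 = 61.134656 m/s^2. Sum: 7.112 + 61.134656 = 68.246656 m/s^2. 1 ft/s^2 = 0.3048 m/s^2, so 68.246656 m/s^2 = 68.246656 / 0.3048 = 223.90635 ft/s^2 ≈ 223.9 ft/s^2 (4 s.f.). Final answer: 223.9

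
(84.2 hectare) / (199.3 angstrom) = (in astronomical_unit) 282.4. Check: 1 hectare = 10000 m^2, so 84.2 hectare = 84.2 * 10000 = 842000 m^2. 1 angstrom = 1e-10 m, so 199.3 angstrom = 199.3 * 1e-10 = 1.993e-08 m. Combine: 842000 m^2 / 1.993e-08 m = 4.2247868e+13 m. 1 astronomical_unit = 1.4959787e+11 m, so 4.2247868e+13 m = 4.2247868e+13 / 1.4959787e+11 = 282.40955 astronomical_unit ≈ 282.4 astronomical_unit (4 s.f.).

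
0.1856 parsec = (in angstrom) 1 parsec = 3.0856776e+16 m, so 0.1856 parsec = 0.1856 * 3.0856776e+16 = 5.7270176e+15 m. 1 angstrom = 1e-10 m, so 5.7270176e+15 m = 5.7270176e+15 / 1e-10 = 5.7270176e+25 angstrom ≈ 5.727e+25 angstrom (4 s.f.). Final answer: 5.727e+25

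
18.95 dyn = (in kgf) 1 dyn = 1e-05 N, so 18.95 dyn = 18.95 * 1e-05 = 0.0001895 N. 1 kgf = 9.80665 N, so 0.0001895 N = 0.0001895 / 9.80665 = 1.9323622e-05 kgf ≈ 1.932e-05 kgf (4 s.f.). Final answer: 1.932e-05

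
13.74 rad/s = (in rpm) 131.2. Check: 1 rpm = 0.10471976 rad/s, so 13.74 rad/s = 13.74 / 0.10471976 = 131.20734 rpm ≈ 131.2 rpm (4 s.f.).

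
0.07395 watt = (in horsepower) 9.917e-05. Check: 0.07395 watt = 0.07395 W. 1 horsepower = 745.69987 W, so 0.07395 W = 0.07395 / 745.69987 = 9.9168584e-05 horsepower ≈ 9.917e-05 horsepower (4 s.f.).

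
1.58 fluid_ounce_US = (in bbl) 0.0002939. Check: 1 fluid_ounce_US = 2.957353e-05 m^3, so 1.58 fluid_ounce_US = 1.58 * 2.957353e-05 = 4.6726177e-05 m^3. 1 bbl = 0.15898729 m^3, so 4.6726177e-05 m^3 = 4.6726177e-05 / 0.15898729 = 0.00029389881 bbl ≈ 0.0002939 bbl (4 s.f.).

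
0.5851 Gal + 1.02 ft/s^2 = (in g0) 0.0323. Check: 1 Gal = 0.01 m/s^2, so 0.5851 Gal = 0.5851 * 0.01 = 0.005851 m/s^2. 1 ft/s^2 = 0.3048 m/s^2, so 1.02 ft/s^2 = 1.02 * 0.3048 = 0.310896 m/s^2. Sum: 0.005851 + 0.310896 = 0.316747 m/s^2. 1 g0 = 9.80665 m/s^2, so 0.316747 m/s^2 = 0.316747 / 9.80665 = 0.032299205 g0 ≈ 0.0323 g0 (4 s.f.).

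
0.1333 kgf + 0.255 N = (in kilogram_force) 1 kgf = 9.80665 N, so 0.1333 kgf = 0.1333 * 9.80665 = 1.3072264 N. 0.255 N is already in N. Sum: 1.3072264 + 0.255 = 1.5622264 N. 1 kilogram_force = 9.80665 N, so 1.5622264 N = 1.5622264 / 9.80665 = 0.15930276 kilogram_force ≈ 0.1593 kilogram_force (4 s.f.). Final answer: 0.1593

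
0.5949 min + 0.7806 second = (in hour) 0.01013. Check: 1 min = 60 s, so 0.5949 min = 0.5949 * 60 = 35.694 s. 0.7806 second = 0.7806 s. Sum: 35.694 + 0.7806 = 36.4746 s. 1 hour = 3600 s, so 36.4746 s = 36.4746 / 3600 = 0.010131833 hour ≈ 0.01013 hour (4 s.f.).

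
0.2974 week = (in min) 2998. Check: 1 week = 604800 s, so 0.2974 week = 0.2974 * 604800 = 179867.52 s. 1 min = 60 s, so 179867.52 s = 179867.52 / 60 = 2997.792 min ≈ 2998 min (4 s.f.).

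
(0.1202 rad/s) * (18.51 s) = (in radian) 2.225. Check: 0.1202 rad/s is already in rad/s. 18.51 s is already in s. Combine: 0.1202 rad/s * 18.51 s = 2.224902 rad. 2.224902 rad = 2.224902 radian ≈ 2.225 radian (4 s.f.).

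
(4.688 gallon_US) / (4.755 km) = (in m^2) 1 gallon_US = 0.0037854118 m^3, so 4.688 gallon_US = 4.688 * 0.0037854118 = 0.01774601 m^3. 1 km = 1000 m, so 4.755 km = 4.755 * 1000 = 4755 m. Combine: 0.01774601 m^3 / 4755 m = 3.7320737e-06 m^2. Result: 3.7320737e-06 m^2 ≈ 3.732e-06 m^2 (4 s.f.). Final answer: 3.732e-06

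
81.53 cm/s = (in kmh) 2.935. Check: 1 cm/s = 0.01 m/s, so 81.53 cm/s = 81.53 * 0.01 = 0.8153 m/s. 1 kmh = 0.27777778 m/s, so 0.8153 m/s = 0.8153 / 0.27777778 = 2.93508 kmh ≈ 2.935 kmh (4 s.f.).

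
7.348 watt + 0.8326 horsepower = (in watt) 628.2. Check: 7.348 watt = 7.348 W. 1 horsepower = 745.69987 W, so 0.8326 horsepower = 0.8326 * 745.69987 = 620.86971 W. Sum: 7.348 + 620.86971 = 628.21771 W. 628.21771 W = 628.21771 watt ≈ 628.2 watt (4 s.f.).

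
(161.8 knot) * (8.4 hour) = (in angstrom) 2.517e+16. Check: 1 knot = 0.51444444 m/s, so 161.8 knot = 161.8 * 0.51444444 = 83.237111 m/s. 1 hour = 3600 s, so 8.4 hour = 8.4 * 3600 = 30240 s. Combine: 83.237111 m/s * 30240 s = 2517090.2 m. 1 angstrom = 1e-10 m, so 2517090.2 m = 2517090.2 / 1e-10 = 2.5170902e+16 angstrom ≈ 2.517e+16 angstrom (4 s.f.).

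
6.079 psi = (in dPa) 1 psi = 6894.7573 Pa, so 6.079 psi = 6.079 * 6894.7573 = 41913.23 Pa. 1 dPa = 0.1 Pa, so 41913.23 Pa = 41913.23 / 0.1 = 419132.3 dPa ≈ 4.191e+05 dPa (4 s.f.). Final answer: 4.191e+05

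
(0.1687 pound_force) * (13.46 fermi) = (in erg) 1 pound_force = 4.4482216 N, so 0.1687 pound_force = 0.1687 * 4.4482216 = 0.75041499 N. 1 fermi = 1e-15 m, so 13.46 fermi = 13.46 * 1e-15 = 1.346e-14 m. Combine: 0.75041499 N * 1.346e-14 m = 1.0100586e-14 J. 1 erg = 1e-07 J, so 1.0100586e-14 J = 1.0100586e-14 / 1e-07 = 1.0100586e-07 erg ≈ 1.01e-07 erg (4 s.f.). Final answer: 1.01e-07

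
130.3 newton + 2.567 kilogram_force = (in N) 155.5. Check: 130.3 newton = 130.3 N. 1 kilogram_force = 9.80665 N, so 2.567 kilogram_force = 2.567 * 9.80665 = 25.173671 N. Sum: 130.3 + 25.173671 = 155.47367 N. Result: 155.47367 N ≈ 155.5 N (4 s.f.).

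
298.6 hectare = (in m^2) 2.986e+06. Check: 1 hectare = 10000 m^2, so 298.6 hectare = 298.6 * 10000 = 2986000 m^2. Result: 2986000 m^2 ≈ 2.986e+06 m^2 (4 s.f.).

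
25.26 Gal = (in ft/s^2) 1 Gal = 0.01 m/s^2, so 25.26 Gal = 25.26 * 0.01 = 0.2526 m/s^2. 1 ft/s^2 = 0.3048 m/s^2, so 0.2526 m/s^2 = 0.2526 / 0.3048 = 0.82874016 ft/s^2 ≈ 0.8287 ft/s^2 (4 s.f.). Final answer: 0.8287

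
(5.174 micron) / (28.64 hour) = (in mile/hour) 1.123e-10. Check: 1 micron = 1e-06 m, so 5.174 micron = 5.174 * 1e-06 = 5.174e-06 m. 1 hour = 3600 s, so 28.64 hour = 28.64 * 3600 = 103104 s. Combine: 5.174e-06 m / 103104 s = 5.018234e-11 m/s. 1 mile/hour = 0.44704 m/s, so 5.018234e-11 m/s = 5.018234e-11 / 0.44704 = 1.122547e-10 mile/hour ≈ 1.123e-10 mile/hour (4 s.f.).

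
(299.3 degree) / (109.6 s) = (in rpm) 1 degree = 0.017453293 rad, so 299.3 degree = 299.3 * 0.017453293 = 5.2237705 rad. 109.6 s is already in s. Combine: 5.2237705 rad / 109.6 s = 0.047662139 rad/s. 1 rpm = 0.10471976 rad/s, so 0.047662139 rad/s = 0.047662139 / 0.10471976 = 0.4551399 rpm ≈ 0.4551 rpm (4 s.f.). Final answer: 0.4551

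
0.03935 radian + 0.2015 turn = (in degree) 74.79. Check: 0.03935 radian = 0.03935 rad. 1 turn = 6.2831853 rad, so 0.2015 turn = 0.2015 * 6.2831853 = 1.2660618 rad. Sum: 0.03935 + 1.2660618 = 1.3054118 rad. 1 degree = 0.017453293 rad, so 1.3054118 rad = 1.3054118 / 0.017453293 = 74.794589 degree ≈ 74.79 degree (4 s.f.).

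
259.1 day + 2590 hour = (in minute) 1 day = 86400 s, so 259.1 day = 259.1 * 86400 = 22386240 s. 1 hour = 3600 s, so 2590 hour = 2590 * 3600 = 9324000 s. Sum: 22386240 + 9324000 = 31710240 s. 1 minute = 60 s, so 31710240 s = 31710240 / 60 = 528504 minute ≈ 5.285e+05 minute (4 s.f.). Final answer: 5.285e+05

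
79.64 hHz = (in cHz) 1 hHz = 100 Hz, so 79.64 hHz = 79.64 * 100 = 7964 Hz. 1 cHz = 0.01 Hz, so 7964 Hz = 7964 / 0.01 = 796400 cHz ≈ 7.964e+05 cHz (4 s.f.). Final answer: 7.964e+05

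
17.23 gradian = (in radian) 0.2706. Check: 1 gradian = 0.015707963 rad, so 17.23 gradian = 17.23 * 0.015707963 = 0.27064821 rad. 0.27064821 rad = 0.27064821 radian ≈ 0.2706 radian (4 s.f.).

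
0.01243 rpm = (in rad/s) 0.001302. Check: 1 rpm = 0.10471976 rad/s, so 0.01243 rpm = 0.01243 * 0.10471976 = 0.0013016666 rad/s. Result: 0.0013016666 rad/s ≈ 0.001302 rad/s (4 s.f.).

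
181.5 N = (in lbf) 40.8. Check: 1 lbf = 4.4482216 N, so 181.5 N = 181.5 / 4.4482216 = 40.802823 lbf ≈ 40.8 lbf (4 s.f.).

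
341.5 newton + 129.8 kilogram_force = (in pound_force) 362.9. Check: 341.5 newton = 341.5 N. 1 kilogram_force = 9.80665 N, so 129.8 kilogram_force = 129.8 * 9.80665 = 1272.9032 N. Sum: 341.5 + 1272.9032 = 1614.4032 N. 1 pound_force = 4.4482216 N, so 1614.4032 N = 1614.4032 / 4.4482216 = 362.93227 pound_force ≈ 362.9 pound_force (4 s.f.).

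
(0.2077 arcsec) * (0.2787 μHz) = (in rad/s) 2.806e-13. Check: 1 arcsec = 4.8481368e-06 rad, so 0.2077 arcsec = 0.2077 * 4.8481368e-06 = 1.006958e-06 rad. 1 μHz = 1e-06 Hz, so 0.2787 μHz = 0.2787 * 1e-06 = 2.787e-07 Hz. Combine: 1.006958e-06 rad * 2.787e-07 Hz = 2.806392e-13 rad/s. Result: 2.806392e-13 rad/s ≈ 2.806e-13 rad/s (4 s.f.).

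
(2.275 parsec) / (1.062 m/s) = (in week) 1.093e+11. Check: 1 parsec = 3.0856776e+16 m, so 2.275 parsec = 2.275 * 3.0856776e+16 = 7.0199165e+16 m. 1.062 m/s is already in m/s. Combine: 7.0199165e+16 m / 1.062 m/s = 6.6100909e+16 s. 1 week = 604800 s, so 6.6100909e+16 s = 6.6100909e+16 / 604800 = 1.0929383e+11 week ≈ 1.093e+11 week (4 s.f.).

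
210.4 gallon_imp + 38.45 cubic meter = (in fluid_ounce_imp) 1.387e+06. Check: 1 gallon_imp = 0.00454609 m^3, so 210.4 gallon_imp = 210.4 * 0.00454609 = 0.95649734 m^3. 38.45 cubic meter = 38.45 m^3. Sum: 0.95649734 + 38.45 = 39.406497 m^3. 1 fluid_ounce_imp = 2.8413063e-05 m^3, so 39.406497 m^3 = 39.406497 / 2.8413063e-05 = 1386914.8 fluid_ounce_imp ≈ 1.387e+06 fluid_ounce_imp (4 s.f.).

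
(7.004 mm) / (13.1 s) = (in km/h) 0.001925. Check: 1 mm = 0.001 m, so 7.004 mm = 7.004 * 0.001 = 0.007004 m. 13.1 s is already in s. Combine: 0.007004 m / 13.1 s = 0.00053465649 m/s. 1 km/h = 0.27777778 m/s, so 0.00053465649 m/s = 0.00053465649 / 0.27777778 = 0.0019247634 km/h ≈ 0.001925 km/h (4 s.f.).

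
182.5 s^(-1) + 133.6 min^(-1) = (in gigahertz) 182.5 s^(-1) = 182.5 Hz. 1 min^(-1) = 0.016666667 Hz, so 133.6 min^(-1) = 133.6 * 0.016666667 = 2.2266667 Hz. Sum: 182.5 + 2.2266667 = 184.72667 Hz. 1 gigahertz = 1e+09 Hz, so 184.72667 Hz = 184.72667 / 1e+09 = 1.8472667e-07 gigahertz ≈ 1.847e-07 gigahertz (4 s.f.). Final answer: 1.847e-07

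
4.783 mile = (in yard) 8418. Check: 1 mile = 1609.344 m, so 4.783 mile = 4.783 * 1609.344 = 7697.4924 m. 1 yard = 0.9144 m, so 7697.4924 m = 7697.4924 / 0.9144 = 8418.08 yard ≈ 8418 yard (4 s.f.).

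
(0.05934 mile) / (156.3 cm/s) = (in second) 1 mile = 1609.344 m, so 0.05934 mile = 0.05934 * 1609.344 = 95.498473 m. 1 cm/s = 0.01 m/s, so 156.3 cm/s = 156.3 * 0.01 = 1.563 m/s. Combine: 95.498473 m / 1.563 m/s = 61.099471 s. 61.099471 s = 61.099471 second ≈ 61.1 second (4 s.f.). Final answer: 61.1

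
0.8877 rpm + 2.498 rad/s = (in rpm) 24.74. Check: 1 rpm = 0.10471976 rad/s, so 0.8877 rpm = 0.8877 * 0.10471976 = 0.092959727 rad/s. 2.498 rad/s is already in rad/s. Sum: 0.092959727 + 2.498 = 2.5909597 rad/s. 1 rpm = 0.10471976 rad/s, so 2.5909597 rad/s = 2.5909597 / 0.10471976 = 24.741843 rpm ≈ 24.74 rpm (4 s.f.).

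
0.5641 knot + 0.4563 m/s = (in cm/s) 1 knot = 0.51444444 m/s, so 0.5641 knot = 0.5641 * 0.51444444 = 0.29019811 m/s. 0.4563 m/s is already in m/s. Sum: 0.29019811 + 0.4563 = 0.74649811 m/s. 1 cm/s = 0.01 m/s, so 0.74649811 m/s = 0.74649811 / 0.01 = 74.649811 cm/s ≈ 74.65 cm/s (4 s.f.). Final answer: 74.65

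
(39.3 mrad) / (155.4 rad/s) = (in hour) 7.025e-08. Check: 1 mrad = 0.001 rad, so 39.3 mrad = 39.3 * 0.001 = 0.0393 rad. 155.4 rad/s is already in rad/s. Combine: 0.0393 rad / 155.4 rad/s = 0.00025289575 s. 1 hour = 3600 s, so 0.00025289575 s = 0.00025289575 / 3600 = 7.024882e-08 hour ≈ 7.025e-08 hour (4 s.f.).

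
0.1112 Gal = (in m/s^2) 0.001112. Check: 1 Gal = 0.01 m/s^2, so 0.1112 Gal = 0.1112 * 0.01 = 0.001112 m/s^2. Result: 0.001112 m/s^2.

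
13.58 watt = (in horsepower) 13.58 watt = 13.58 W. 1 horsepower = 745.69987 W, so 13.58 W = 13.58 / 745.69987 = 0.01821108 horsepower ≈ 0.01821 horsepower (4 s.f.). Final answer: 0.01821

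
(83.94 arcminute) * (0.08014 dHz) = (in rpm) 0.001869. Check: 1 arcminute = 0.00029088821 rad, so 83.94 arcminute = 83.94 * 0.00029088821 = 0.024417156 rad. 1 dHz = 0.1 Hz, so 0.08014 dHz = 0.08014 * 0.1 = 0.008014 Hz. Combine: 0.024417156 rad * 0.008014 Hz = 0.00019567909 rad/s. 1 rpm = 0.10471976 rad/s, so 0.00019567909 rad/s = 0.00019567909 / 0.10471976 = 0.0018685977 rpm ≈ 0.001869 rpm (4 s.f.).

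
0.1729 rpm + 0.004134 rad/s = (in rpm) 0.2124. Check: 1 rpm = 0.10471976 rad/s, so 0.1729 rpm = 0.1729 * 0.10471976 = 0.018106046 rad/s. 0.004134 rad/s is already in rad/s. Sum: 0.018106046 + 0.004134 = 0.022240046 rad/s. 1 rpm = 0.10471976 rad/s, so 0.022240046 rad/s = 0.022240046 / 0.10471976 = 0.21237679 rpm ≈ 0.2124 rpm (4 s.f.).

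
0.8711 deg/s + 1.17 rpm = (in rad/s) 0.1377. Check: 1 deg/s = 0.017453293 rad/s, so 0.8711 deg/s = 0.8711 * 0.017453293 = 0.015203563 rad/s. 1 rpm = 0.10471976 rad/s, so 1.17 rpm = 1.17 * 0.10471976 = 0.12252211 rad/s. Sum: 0.015203563 + 0.12252211 = 0.13772568 rad/s. Result: 0.13772568 rad/s ≈ 0.1377 rad/s (4 s.f.).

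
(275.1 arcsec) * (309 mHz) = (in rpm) 1 arcsec = 4.8481368e-06 rad, so 275.1 arcsec = 275.1 * 4.8481368e-06 = 0.0013337224 rad. 1 mHz = 0.001 Hz, so 309 mHz = 309 * 0.001 = 0.309 Hz. Combine: 0.0013337224 rad * 0.309 Hz = 0.00041212023 rad/s. 1 rpm = 0.10471976 rad/s, so 0.00041212023 rad/s = 0.00041212023 / 0.10471976 = 0.0039354583 rpm ≈ 0.003935 rpm (4 s.f.). Final answer: 0.003935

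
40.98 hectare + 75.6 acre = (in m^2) 1 hectare = 10000 m^2, so 40.98 hectare = 40.98 * 10000 = 409800 m^2. 1 acre = 4046.8564 m^2, so 75.6 acre = 75.6 * 4046.8564 = 305942.35 m^2. Sum: 409800 + 305942.35 = 715742.35 m^2. Result: 715742.35 m^2 ≈ 7.157e+05 m^2 (4 s.f.). Final answer: 7.157e+05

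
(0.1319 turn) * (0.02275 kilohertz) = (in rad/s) 1 turn = 6.2831853 rad, so 0.1319 turn = 0.1319 * 6.2831853 = 0.82875214 rad. 1 kilohertz = 1000 Hz, so 0.02275 kilohertz = 0.02275 * 1000 = 22.75 Hz. Combine: 0.82875214 rad * 22.75 Hz = 18.854111 rad/s. Result: 18.854111 rad/s ≈ 18.85 rad/s (4 s.f.). Final answer: 18.85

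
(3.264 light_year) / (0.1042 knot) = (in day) 1 light_year = 9.4607305e+15 m, so 3.264 light_year = 3.264 * 9.4607305e+15 = 3.0879824e+16 m. 1 knot = 0.51444444 m/s, so 0.1042 knot = 0.1042 * 0.51444444 = 0.053605111 m/s. Combine: 3.0879824e+16 m / 0.053605111 m/s = 5.7606119e+17 s. 1 day = 86400 s, so 5.7606119e+17 s = 5.7606119e+17 / 86400 = 6.6673749e+12 day ≈ 6.667e+12 day (4 s.f.). Final answer: 6.667e+12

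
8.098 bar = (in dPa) 1 bar = 100000 Pa, so 8.098 bar = 8.098 * 100000 = 809800 Pa. 1 dPa = 0.1 Pa, so 809800 Pa = 809800 / 0.1 = 8098000 dPa ≈ 8.098e+06 dPa (4 s.f.). Final answer: 8.098e+06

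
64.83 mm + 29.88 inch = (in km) 0.0008238. Check: 1 mm = 0.001 m, so 64.83 mm = 64.83 * 0.001 = 0.06483 m. 1 inch = 0.0254 m, so 29.88 inch = 29.88 * 0.0254 = 0.758952 m. Sum: 0.06483 + 0.758952 = 0.823782 m. 1 km = 1000 m, so 0.823782 m = 0.823782 / 1000 = 0.000823782 km ≈ 0.0008238 km (4 s.f.).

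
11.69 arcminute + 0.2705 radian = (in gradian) 17.44. Check: 1 arcminute = 0.00029088821 rad, so 11.69 arcminute = 11.69 * 0.00029088821 = 0.0034004832 rad. 0.2705 radian = 0.2705 rad. Sum: 0.0034004832 + 0.2705 = 0.27390048 rad. 1 gradian = 0.015707963 rad, so 0.27390048 rad = 0.27390048 / 0.015707963 = 17.437046 gradian ≈ 17.44 gradian (4 s.f.).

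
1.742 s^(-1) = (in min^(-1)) 104.5. Check: 1.742 s^(-1) = 1.742 Hz. 1 min^(-1) = 0.016666667 Hz, so 1.742 Hz = 1.742 / 0.016666667 = 104.52 min^(-1) ≈ 104.5 min^(-1) (4 s.f.).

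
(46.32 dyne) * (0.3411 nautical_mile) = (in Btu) 1 dyne = 1e-05 N, so 46.32 dyne = 46.32 * 1e-05 = 0.0004632 N. 1 nautical_mile = 1852 m, so 0.3411 nautical_mile = 0.3411 * 1852 = 631.7172 m. Combine: 0.0004632 N * 631.7172 m = 0.29261141 J. 1 Btu = 1055.0559 J, so 0.29261141 J = 0.29261141 / 1055.0559 = 0.0002773421 Btu ≈ 0.0002773 Btu (4 s.f.). Final answer: 0.0002773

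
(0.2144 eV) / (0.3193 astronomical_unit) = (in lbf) 1.617e-31. Check: 1 eV = 1.6021766e-19 J, so 0.2144 eV = 0.2144 * 1.6021766e-19 = 3.4350667e-20 J. 1 astronomical_unit = 1.4959787e+11 m, so 0.3193 astronomical_unit = 0.3193 * 1.4959787e+11 = 4.77666e+10 m. Combine: 3.4350667e-20 J / 4.77666e+10 m = 7.1913569e-31 N. 1 lbf = 4.4482216 N, so 7.1913569e-31 N = 7.1913569e-31 / 4.4482216 = 1.6166813e-31 lbf ≈ 1.617e-31 lbf (4 s.f.).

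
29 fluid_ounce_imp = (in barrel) 0.005183. Check: 1 fluid_ounce_imp = 2.8413063e-05 m^3, so 29 fluid_ounce_imp = 29 * 2.8413063e-05 = 0.00082397881 m^3. 1 barrel = 0.15898729 m^3, so 0.00082397881 m^3 = 0.00082397881 / 0.15898729 = 0.0051826708 barrel ≈ 0.005183 barrel (4 s.f.).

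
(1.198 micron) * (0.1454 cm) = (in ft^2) 1.875e-08. Check: 1 micron = 1e-06 m, so 1.198 micron = 1.198 * 1e-06 = 1.198e-06 m. 1 cm = 0.01 m, so 0.1454 cm = 0.1454 * 0.01 = 0.001454 m. Combine: 1.198e-06 m * 0.001454 m = 1.741892e-09 m^2. 1 ft^2 = 0.09290304 m^2, so 1.741892e-09 m^2 = 1.741892e-09 / 0.09290304 = 1.8749569e-08 ft^2 ≈ 1.875e-08 ft^2 (4 s.f.).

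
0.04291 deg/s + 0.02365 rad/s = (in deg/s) 1.398. Check: 1 deg/s = 0.017453293 rad/s, so 0.04291 deg/s = 0.04291 * 0.017453293 = 0.00074892078 rad/s. 0.02365 rad/s is already in rad/s. Sum: 0.00074892078 + 0.02365 = 0.024398921 rad/s. 1 deg/s = 0.017453293 rad/s, so 0.024398921 rad/s = 0.024398921 / 0.017453293 = 1.3979552 deg/s ≈ 1.398 deg/s (4 s.f.).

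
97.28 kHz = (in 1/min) 5.837e+06. Check: 1 kHz = 1000 Hz, so 97.28 kHz = 97.28 * 1000 = 97280 Hz. 1 1/min = 0.016666667 Hz, so 97280 Hz = 97280 / 0.016666667 = 5836800 1/min ≈ 5.837e+06 1/min (4 s.f.).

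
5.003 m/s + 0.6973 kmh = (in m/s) 5.003 m/s is already in m/s. 1 kmh = 0.27777778 m/s, so 0.6973 kmh = 0.6973 * 0.27777778 = 0.19369444 m/s. Sum: 5.003 + 0.19369444 = 5.1966944 m/s. Result: 5.1966944 m/s ≈ 5.197 m/s (4 s.f.). Final answer: 5.197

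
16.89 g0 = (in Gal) 1.656e+04. Check: 1 g0 = 9.80665 m/s^2, so 16.89 g0 = 16.89 * 9.80665 = 165.63432 m/s^2. 1 Gal = 0.01 m/s^2, so 165.63432 m/s^2 = 165.63432 / 0.01 = 16563.432 Gal ≈ 1.656e+04 Gal (4 s.f.).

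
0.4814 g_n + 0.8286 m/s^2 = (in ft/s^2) 1 g_n = 9.80665 m/s^2, so 0.4814 g_n = 0.4814 * 9.80665 = 4.7209213 m/s^2. 0.8286 m/s^2 is already in m/s^2. Sum: 4.7209213 + 0.8286 = 5.5495213 m/s^2. 1 ft/s^2 = 0.3048 m/s^2, so 5.5495213 m/s^2 = 5.5495213 / 0.3048 = 18.207091 ft/s^2 ≈ 18.21 ft/s^2 (4 s.f.). Final answer: 18.21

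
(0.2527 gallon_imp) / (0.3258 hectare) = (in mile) 2.191e-10. Check: 1 gallon_imp = 0.00454609 m^3, so 0.2527 gallon_imp = 0.2527 * 0.00454609 = 0.0011487969 m^3. 1 hectare = 10000 m^2, so 0.3258 hectare = 0.3258 * 10000 = 3258 m^2. Combine: 0.0011487969 m^3 / 3258 m^2 = 3.5260802e-07 m. 1 mile = 1609.344 m, so 3.5260802e-07 m = 3.5260802e-07 / 1609.344 = 2.1910047e-10 mile ≈ 2.191e-10 mile (4 s.f.).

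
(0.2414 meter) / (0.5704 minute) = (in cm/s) 0.2414 meter = 0.2414 m. 1 minute = 60 s, so 0.5704 minute = 0.5704 * 60 = 34.224 s. Combine: 0.2414 m / 34.224 s = 0.0070535297 m/s. 1 cm/s = 0.01 m/s, so 0.0070535297 m/s = 0.0070535297 / 0.01 = 0.70535297 cm/s ≈ 0.7054 cm/s (4 s.f.). Final answer: 0.7054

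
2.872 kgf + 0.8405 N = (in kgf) 1 kgf = 9.80665 N, so 2.872 kgf = 2.872 * 9.80665 = 28.164699 N. 0.8405 N is already in N. Sum: 28.164699 + 0.8405 = 29.005199 N. 1 kgf = 9.80665 N, so 29.005199 N = 29.005199 / 9.80665 = 2.9577071 kgf ≈ 2.958 kgf (4 s.f.). Final answer: 2.958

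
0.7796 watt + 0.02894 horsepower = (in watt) 0.7796 watt = 0.7796 W. 1 horsepower = 745.69987 W, so 0.02894 horsepower = 0.02894 * 745.69987 = 21.580554 W. Sum: 0.7796 + 21.580554 = 22.360154 W. 22.360154 W = 22.360154 watt ≈ 22.36 watt (4 s.f.). Final answer: 22.36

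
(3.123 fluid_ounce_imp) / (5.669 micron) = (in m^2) 1 fluid_ounce_imp = 2.8413063e-05 m^3, so 3.123 fluid_ounce_imp = 3.123 * 2.8413063e-05 = 8.8733994e-05 m^3. 1 micron = 1e-06 m, so 5.669 micron = 5.669 * 1e-06 = 5.669e-06 m. Combine: 8.8733994e-05 m^3 / 5.669e-06 m = 15.652495 m^2. Result: 15.652495 m^2 ≈ 15.65 m^2 (4 s.f.). Final answer: 15.65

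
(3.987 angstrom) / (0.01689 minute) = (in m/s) 3.934e-10. Check: 1 angstrom = 1e-10 m, so 3.987 angstrom = 3.987 * 1e-10 = 3.987e-10 m. 1 minute = 60 s, so 0.01689 minute = 0.01689 * 60 = 1.0134 s. Combine: 3.987e-10 m / 1.0134 s = 3.9342806e-10 m/s. Result: 3.9342806e-10 m/s ≈ 3.934e-10 m/s (4 s.f.).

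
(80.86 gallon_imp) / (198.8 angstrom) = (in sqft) 1.99e+08. Check: 1 gallon_imp = 0.00454609 m^3, so 80.86 gallon_imp = 80.86 * 0.00454609 = 0.36759684 m^3. 1 angstrom = 1e-10 m, so 198.8 angstrom = 198.8 * 1e-10 = 1.988e-08 m. Combine: 0.36759684 m^3 / 1.988e-08 m = 18490787 m^2. 1 sqft = 0.09290304 m^2, so 18490787 m^2 = 18490787 / 0.09290304 = 1.9903317e+08 sqft ≈ 1.99e+08 sqft (4 s.f.).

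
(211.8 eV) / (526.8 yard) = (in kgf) 1 eV = 1.6021766e-19 J, so 211.8 eV = 211.8 * 1.6021766e-19 = 3.3934101e-17 J. 1 yard = 0.9144 m, so 526.8 yard = 526.8 * 0.9144 = 481.70592 m. Combine: 3.3934101e-17 J / 481.70592 m = 7.044568e-20 N. 1 kgf = 9.80665 N, so 7.044568e-20 N = 7.044568e-20 / 9.80665 = 7.1834602e-21 kgf ≈ 7.183e-21 kgf (4 s.f.). Final answer: 7.183e-21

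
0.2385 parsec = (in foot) 1 parsec = 3.0856776e+16 m, so 0.2385 parsec = 0.2385 * 3.0856776e+16 = 7.359341e+15 m. 1 foot = 0.3048 m, so 7.359341e+15 m = 7.359341e+15 / 0.3048 = 2.414482e+16 foot ≈ 2.414e+16 foot (4 s.f.). Final answer: 2.414e+16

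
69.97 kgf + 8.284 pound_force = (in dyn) 7.23e+07. Check: 1 kgf = 9.80665 N, so 69.97 kgf = 69.97 * 9.80665 = 686.1713 N. 1 pound_force = 4.4482216 N, so 8.284 pound_force = 8.284 * 4.4482216 = 36.849068 N. Sum: 686.1713 + 36.849068 = 723.02037 N. 1 dyn = 1e-05 N, so 723.02037 N = 723.02037 / 1e-05 = 72302037 dyn ≈ 7.23e+07 dyn (4 s.f.).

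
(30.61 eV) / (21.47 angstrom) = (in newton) 1 eV = 1.6021766e-19 J, so 30.61 eV = 30.61 * 1.6021766e-19 = 4.9042627e-18 J. 1 angstrom = 1e-10 m, so 21.47 angstrom = 21.47 * 1e-10 = 2.147e-09 m. Combine: 4.9042627e-18 J / 2.147e-09 m = 2.2842397e-09 N. 2.2842397e-09 N = 2.2842397e-09 newton ≈ 2.284e-09 newton (4 s.f.). Final answer: 2.284e-09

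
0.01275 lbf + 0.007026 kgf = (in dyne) 1.256e+04. Check: 1 lbf = 4.4482216 N, so 0.01275 lbf = 0.01275 * 4.4482216 = 0.056714826 N. 1 kgf = 9.80665 N, so 0.007026 kgf = 0.007026 * 9.80665 = 0.068901523 N. Sum: 0.056714826 + 0.068901523 = 0.12561635 N. 1 dyne = 1e-05 N, so 0.12561635 N = 0.12561635 / 1e-05 = 12561.635 dyne ≈ 1.256e+04 dyne (4 s.f.).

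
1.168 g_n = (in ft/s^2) 1 g_n = 9.80665 m/s^2, so 1.168 g_n = 1.168 * 9.80665 = 11.454167 m/s^2. 1 ft/s^2 = 0.3048 m/s^2, so 11.454167 m/s^2 = 11.454167 / 0.3048 = 37.579289 ft/s^2 ≈ 37.58 ft/s^2 (4 s.f.). Final answer: 37.58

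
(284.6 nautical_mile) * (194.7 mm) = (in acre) 1 nautical_mile = 1852 m, so 284.6 nautical_mile = 284.6 * 1852 = 527079.2 m. 1 mm = 0.001 m, so 194.7 mm = 194.7 * 0.001 = 0.1947 m. Combine: 527079.2 m * 0.1947 m = 102622.32 m^2. 1 acre = 4046.8564 m^2, so 102622.32 m^2 = 102622.32 / 4046.8564 = 25.358528 acre ≈ 25.36 acre (4 s.f.). Final answer: 25.36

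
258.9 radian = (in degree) 1.483e+04. Check: 258.9 radian = 258.9 rad. 1 degree = 0.017453293 rad, so 258.9 rad = 258.9 / 0.017453293 = 14833.877 degree ≈ 1.483e+04 degree (4 s.f.).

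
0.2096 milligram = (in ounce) 7.393e-06. Check: 1 milligram = 1e-06 kg, so 0.2096 milligram = 0.2096 * 1e-06 = 2.096e-07 kg. 1 ounce = 0.028349523 kg, so 2.096e-07 kg = 2.096e-07 / 0.028349523 = 7.3934224e-06 ounce ≈ 7.393e-06 ounce (4 s.f.).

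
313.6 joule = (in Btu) 313.6 joule = 313.6 J. 1 Btu = 1055.0559 J, so 313.6 J = 313.6 / 1055.0559 = 0.29723545 Btu ≈ 0.2972 Btu (4 s.f.). Final answer: 0.2972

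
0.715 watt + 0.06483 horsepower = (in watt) 0.715 watt = 0.715 W. 1 horsepower = 745.69987 W, so 0.06483 horsepower = 0.06483 * 745.69987 = 48.343723 W. Sum: 0.715 + 48.343723 = 49.058723 W. 49.058723 W = 49.058723 watt ≈ 49.06 watt (4 s.f.). Final answer: 49.06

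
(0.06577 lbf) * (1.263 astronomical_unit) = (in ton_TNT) 1 lbf = 4.4482216 N, so 0.06577 lbf = 0.06577 * 4.4482216 = 0.29255954 N. 1 astronomical_unit = 1.4959787e+11 m, so 1.263 astronomical_unit = 1.263 * 1.4959787e+11 = 1.8894211e+11 m. Combine: 0.29255954 N * 1.8894211e+11 m = 5.5276816e+10 J. 1 ton_TNT = 4.184e+09 J, so 5.5276816e+10 J = 5.5276816e+10 / 4.184e+09 = 13.211476 ton_TNT ≈ 13.21 ton_TNT (4 s.f.). Final answer: 13.21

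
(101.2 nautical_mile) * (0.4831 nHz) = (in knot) 0.000176. Check: 1 nautical_mile = 1852 m, so 101.2 nautical_mile = 101.2 * 1852 = 187422.4 m. 1 nHz = 1e-09 Hz, so 0.4831 nHz = 0.4831 * 1e-09 = 4.831e-10 Hz. Combine: 187422.4 m * 4.831e-10 Hz = 9.0543761e-05 m/s. 1 knot = 0.51444444 m/s, so 9.0543761e-05 m/s = 9.0543761e-05 / 0.51444444 = 0.00017600299 knot ≈ 0.000176 knot (4 s.f.).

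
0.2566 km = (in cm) 1 km = 1000 m, so 0.2566 km = 0.2566 * 1000 = 256.6 m. 1 cm = 0.01 m, so 256.6 m = 256.6 / 0.01 = 25660 cm ≈ 2.566e+04 cm (4 s.f.). Final answer: 2.566e+04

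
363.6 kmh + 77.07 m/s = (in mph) 398.3. Check: 1 kmh = 0.27777778 m/s, so 363.6 kmh = 363.6 * 0.27777778 = 101 m/s. 77.07 m/s is already in m/s. Sum: 101 + 77.07 = 178.07 m/s. 1 mph = 0.44704 m/s, so 178.07 m/s = 178.07 / 0.44704 = 398.33125 mph ≈ 398.3 mph (4 s.f.).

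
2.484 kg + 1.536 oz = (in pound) 5.572. Check: 2.484 kg is already in kg. 1 oz = 0.028349523 kg, so 1.536 oz = 1.536 * 0.028349523 = 0.043544868 kg. Sum: 2.484 + 0.043544868 = 2.5275449 kg. 1 pound = 0.45359237 kg, so 2.5275449 kg = 2.5275449 / 0.45359237 = 5.5722826 pound ≈ 5.572 pound (4 s.f.).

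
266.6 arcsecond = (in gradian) 0.08228. Check: 1 arcsecond = 4.8481368e-06 rad, so 266.6 arcsecond = 266.6 * 4.8481368e-06 = 0.0012925133 rad. 1 gradian = 0.015707963 rad, so 0.0012925133 rad = 0.0012925133 / 0.015707963 = 0.082283951 gradian ≈ 0.08228 gradian (4 s.f.).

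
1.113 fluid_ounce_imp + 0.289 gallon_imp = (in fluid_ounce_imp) 1 fluid_ounce_imp = 2.8413063e-05 m^3, so 1.113 fluid_ounce_imp = 1.113 * 2.8413063e-05 = 3.1623739e-05 m^3. 1 gallon_imp = 0.00454609 m^3, so 0.289 gallon_imp = 0.289 * 0.00454609 = 0.00131382 m^3. Sum: 3.1623739e-05 + 0.00131382 = 0.0013454437 m^3. 1 fluid_ounce_imp = 2.8413063e-05 m^3, so 0.0013454437 m^3 = 0.0013454437 / 2.8413063e-05 = 47.353 fluid_ounce_imp ≈ 47.35 fluid_ounce_imp (4 s.f.). Final answer: 47.35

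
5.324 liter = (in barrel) 1 liter = 0.001 m^3, so 5.324 liter = 5.324 * 0.001 = 0.005324 m^3. 1 barrel = 0.15898729 m^3, so 0.005324 m^3 = 0.005324 / 0.15898729 = 0.033486953 barrel ≈ 0.03349 barrel (4 s.f.). Final answer: 0.03349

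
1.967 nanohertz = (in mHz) 1 nanohertz = 1e-09 Hz, so 1.967 nanohertz = 1.967 * 1e-09 = 1.967e-09 Hz. 1 mHz = 0.001 Hz, so 1.967e-09 Hz = 1.967e-09 / 0.001 = 1.967e-06 mHz. Final answer: 1.967e-06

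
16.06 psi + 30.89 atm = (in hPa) 1 psi = 6894.7573 Pa, so 16.06 psi = 16.06 * 6894.7573 = 110729.8 Pa. 1 atm = 101325 Pa, so 30.89 atm = 30.89 * 101325 = 3129929.2 Pa. Sum: 110729.8 + 3129929.2 = 3240659.1 Pa. 1 hPa = 100 Pa, so 3240659.1 Pa = 3240659.1 / 100 = 32406.591 hPa ≈ 3.241e+04 hPa (4 s.f.). Final answer: 3.241e+04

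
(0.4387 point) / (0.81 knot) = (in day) 1 point = 0.00035277778 m, so 0.4387 point = 0.4387 * 0.00035277778 = 0.00015476361 m. 1 knot = 0.51444444 m/s, so 0.81 knot = 0.81 * 0.51444444 = 0.4167 m/s. Combine: 0.00015476361 m / 0.4167 m/s = 0.00037140295 s. 1 day = 86400 s, so 0.00037140295 s = 0.00037140295 / 86400 = 4.2986453e-09 day ≈ 4.299e-09 day (4 s.f.). Final answer: 4.299e-09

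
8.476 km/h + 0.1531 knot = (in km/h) 1 km/h = 0.27777778 m/s, so 8.476 km/h = 8.476 * 0.27777778 = 2.3544444 m/s. 1 knot = 0.51444444 m/s, so 0.1531 knot = 0.1531 * 0.51444444 = 0.078761444 m/s. Sum: 2.3544444 + 0.078761444 = 2.4332059 m/s. 1 km/h = 0.27777778 m/s, so 2.4332059 m/s = 2.4332059 / 0.27777778 = 8.7595412 km/h ≈ 8.76 km/h (4 s.f.). Final answer: 8.76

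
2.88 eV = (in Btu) 1 eV = 1.6021766e-19 J, so 2.88 eV = 2.88 * 1.6021766e-19 = 4.6142687e-19 J. 1 Btu = 1055.0559 J, so 4.6142687e-19 J = 4.6142687e-19 / 1055.0559 = 4.3734829e-22 Btu ≈ 4.373e-22 Btu (4 s.f.). Final answer: 4.373e-22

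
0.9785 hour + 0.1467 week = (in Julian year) 0.002923. Check: 1 hour = 3600 s, so 0.9785 hour = 0.9785 * 3600 = 3522.6 s. 1 week = 604800 s, so 0.1467 week = 0.1467 * 604800 = 88724.16 s. Sum: 3522.6 + 88724.16 = 92246.76 s. 1 Julian year = 31557600 s, so 92246.76 s = 92246.76 / 31557600 = 0.0029231234 Julian year ≈ 0.002923 Julian year (4 s.f.).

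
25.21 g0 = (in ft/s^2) 811.1. Check: 1 g0 = 9.80665 m/s^2, so 25.21 g0 = 25.21 * 9.80665 = 247.22565 m/s^2. 1 ft/s^2 = 0.3048 m/s^2, so 247.22565 m/s^2 = 247.22565 / 0.3048 = 811.10776 ft/s^2 ≈ 811.1 ft/s^2 (4 s.f.).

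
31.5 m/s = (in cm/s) 3150. Check: 1 cm/s = 0.01 m/s, so 31.5 m/s = 31.5 / 0.01 = 3150 cm/s.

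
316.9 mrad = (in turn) 0.05044. Check: 1 mrad = 0.001 rad, so 316.9 mrad = 316.9 * 0.001 = 0.3169 rad. 1 turn = 6.2831853 rad, so 0.3169 rad = 0.3169 / 6.2831853 = 0.050436201 turn ≈ 0.05044 turn (4 s.f.).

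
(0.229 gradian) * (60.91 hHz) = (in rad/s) 1 gradian = 0.015707963 rad, so 0.229 gradian = 0.229 * 0.015707963 = 0.0035971236 rad. 1 hHz = 100 Hz, so 60.91 hHz = 60.91 * 100 = 6091 Hz. Combine: 0.0035971236 rad * 6091 Hz = 21.91008 rad/s. Result: 21.91008 rad/s ≈ 21.91 rad/s (4 s.f.). Final answer: 21.91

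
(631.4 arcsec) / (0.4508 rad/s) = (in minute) 0.0001132. Check: 1 arcsec = 4.8481368e-06 rad, so 631.4 arcsec = 631.4 * 4.8481368e-06 = 0.0030611136 rad. 0.4508 rad/s is already in rad/s. Combine: 0.0030611136 rad / 0.4508 rad/s = 0.0067904028 s. 1 minute = 60 s, so 0.0067904028 s = 0.0067904028 / 60 = 0.00011317338 minute ≈ 0.0001132 minute (4 s.f.).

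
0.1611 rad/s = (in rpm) 1 rpm = 0.10471976 rad/s, so 0.1611 rad/s = 0.1611 / 0.10471976 = 1.5383917 rpm ≈ 1.538 rpm (4 s.f.). Final answer: 1.538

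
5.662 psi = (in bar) 0.3904. Check: 1 psi = 6894.7573 Pa, so 5.662 psi = 5.662 * 6894.7573 = 39038.116 Pa. 1 bar = 100000 Pa, so 39038.116 Pa = 39038.116 / 100000 = 0.39038116 bar ≈ 0.3904 bar (4 s.f.).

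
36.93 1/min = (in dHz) 6.155. Check: 1 1/min = 0.016666667 Hz, so 36.93 1/min = 36.93 * 0.016666667 = 0.6155 Hz. 1 dHz = 0.1 Hz, so 0.6155 Hz = 0.6155 / 0.1 = 6.155 dHz.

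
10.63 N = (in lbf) 1 lbf = 4.4482216 N, so 10.63 N = 10.63 / 4.4482216 = 2.3897191 lbf ≈ 2.39 lbf (4 s.f.). Final answer: 2.39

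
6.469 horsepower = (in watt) 4824. Check: 1 horsepower = 745.69987 W, so 6.469 horsepower = 6.469 * 745.69987 = 4823.9325 W. 4823.9325 W = 4823.9325 watt ≈ 4824 watt (4 s.f.).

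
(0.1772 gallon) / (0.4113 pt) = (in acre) 0.001142. Check: 1 gallon = 0.0037854118 m^3, so 0.1772 gallon = 0.1772 * 0.0037854118 = 0.00067077497 m^3. 1 pt = 0.00035277778 m, so 0.4113 pt = 0.4113 * 0.00035277778 = 0.0001450975 m. Combine: 0.00067077497 m^3 / 0.0001450975 m = 4.6229257 m^2. 1 acre = 4046.8564 m^2, so 4.6229257 m^2 = 4.6229257 / 4046.8564 = 0.0011423498 acre ≈ 0.001142 acre (4 s.f.).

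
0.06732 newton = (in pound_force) 0.01513. Check: 0.06732 newton = 0.06732 N. 1 pound_force = 4.4482216 N, so 0.06732 N = 0.06732 / 4.4482216 = 0.015134138 pound_force ≈ 0.01513 pound_force (4 s.f.).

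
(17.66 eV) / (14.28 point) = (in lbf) 1 eV = 1.6021766e-19 J, so 17.66 eV = 17.66 * 1.6021766e-19 = 2.8294439e-18 J. 1 point = 0.00035277778 m, so 14.28 point = 14.28 * 0.00035277778 = 0.0050376667 m. Combine: 2.8294439e-18 J / 0.0050376667 m = 5.6165763e-16 N. 1 lbf = 4.4482216 N, so 5.6165763e-16 N = 5.6165763e-16 / 4.4482216 = 1.2626566e-16 lbf ≈ 1.263e-16 lbf (4 s.f.). Final answer: 1.263e-16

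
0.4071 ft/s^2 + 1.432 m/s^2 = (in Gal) 155.6. Check: 1 ft/s^2 = 0.3048 m/s^2, so 0.4071 ft/s^2 = 0.4071 * 0.3048 = 0.12408408 m/s^2. 1.432 m/s^2 is already in m/s^2. Sum: 0.12408408 + 1.432 = 1.5560841 m/s^2. 1 Gal = 0.01 m/s^2, so 1.5560841 m/s^2 = 1.5560841 / 0.01 = 155.60841 Gal ≈ 155.6 Gal (4 s.f.).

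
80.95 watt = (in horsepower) 0.1086. Check: 80.95 watt = 80.95 W. 1 horsepower = 745.69987 W, so 80.95 W = 80.95 / 745.69987 = 0.10855574 horsepower ≈ 0.1086 horsepower (4 s.f.).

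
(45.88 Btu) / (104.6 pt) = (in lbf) 2.949e+05. Check: 1 Btu = 1055.0559 J, so 45.88 Btu = 45.88 * 1055.0559 = 48405.963 J. 1 pt = 0.00035277778 m, so 104.6 pt = 104.6 * 0.00035277778 = 0.036900556 m. Combine: 48405.963 J / 0.036900556 m = 1311795 N. 1 lbf = 4.4482216 N, so 1311795 N = 1311795 / 4.4482216 = 294903.24 lbf ≈ 2.949e+05 lbf (4 s.f.).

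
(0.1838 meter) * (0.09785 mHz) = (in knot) 0.1838 meter = 0.1838 m. 1 mHz = 0.001 Hz, so 0.09785 mHz = 0.09785 * 0.001 = 9.785e-05 Hz. Combine: 0.1838 m * 9.785e-05 Hz = 1.798483e-05 m/s. 1 knot = 0.51444444 m/s, so 1.798483e-05 m/s = 1.798483e-05 / 0.51444444 = 3.4959713e-05 knot ≈ 3.496e-05 knot (4 s.f.). Final answer: 3.496e-05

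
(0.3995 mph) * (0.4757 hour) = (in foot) 1003. Check: 1 mph = 0.44704 m/s, so 0.3995 mph = 0.3995 * 0.44704 = 0.17859248 m/s. 1 hour = 3600 s, so 0.4757 hour = 0.4757 * 3600 = 1712.52 s. Combine: 0.17859248 m/s * 1712.52 s = 305.84319 m. 1 foot = 0.3048 m, so 305.84319 m = 305.84319 / 0.3048 = 1003.4226 foot ≈ 1003 foot (4 s.f.).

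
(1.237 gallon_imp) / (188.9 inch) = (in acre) 2.896e-07. Check: 1 gallon_imp = 0.00454609 m^3, so 1.237 gallon_imp = 1.237 * 0.00454609 = 0.0056235133 m^3. 1 inch = 0.0254 m, so 188.9 inch = 188.9 * 0.0254 = 4.79806 m. Combine: 0.0056235133 m^3 / 4.79806 m = 0.001172039 m^2. 1 acre = 4046.8564 m^2, so 0.001172039 m^2 = 0.001172039 / 4046.8564 = 2.8961714e-07 acre ≈ 2.896e-07 acre (4 s.f.).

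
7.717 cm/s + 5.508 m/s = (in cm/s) 558.5. Check: 1 cm/s = 0.01 m/s, so 7.717 cm/s = 7.717 * 0.01 = 0.07717 m/s. 5.508 m/s is already in m/s. Sum: 0.07717 + 5.508 = 5.58517 m/s. 1 cm/s = 0.01 m/s, so 5.58517 m/s = 5.58517 / 0.01 = 558.517 cm/s ≈ 558.5 cm/s (4 s.f.).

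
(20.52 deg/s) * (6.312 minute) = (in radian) 135.6. Check: 1 deg/s = 0.017453293 rad/s, so 20.52 deg/s = 20.52 * 0.017453293 = 0.35814156 rad/s. 1 minute = 60 s, so 6.312 minute = 6.312 * 60 = 378.72 s. Combine: 0.35814156 rad/s * 378.72 s = 135.63537 rad. 135.63537 rad = 135.63537 radian ≈ 135.6 radian (4 s.f.).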